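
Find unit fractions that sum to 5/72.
1/15 + 1/360

Greedy algorithm:
5/72: ceiling(72/5) = 15, use 1/15
1/360: ceiling(360/1) = 360, use 1/360
Result: 5/72 = 1/15 + 1/360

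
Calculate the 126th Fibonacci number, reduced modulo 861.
377

Matrix identity: Q^n = [[F_(n+1), F_n], [F_n, F_(n-1)]] with Q = [[1,1],[1,0]].
n = 126 = 1111110₂. Square-and-multiply, entries mod 861:
Q^1 = [[1,1],[1,0]]
Q^3 = (Q^1)²·Q = [[3,2],[2,1]]
Q^7 = (Q^3)²·Q = [[21,13],[13,8]]
Q^15 = (Q^7)²·Q = [[126,610],[610,377]]
Q^31 = (Q^15)²·Q = [[840,526],[526,314]]
Q^63 = (Q^31)²·Q = [[735,736],[736,860]]
Q^126 = (Q^63)² = [[505,377],[377,128]]
F_126 mod 861 = Q^126[0][1] = 377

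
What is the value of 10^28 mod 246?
16

Repeated squaring. Binary of 28 = 11100.
10^1 ≡ 10 (mod 246); 10^2 ≡ 100 (mod 246); 10^4 ≡ 160 (mod 246); 10^8 ≡ 16 (mod 246); 10^16 ≡ 10 (mod 246)
10^28 = 10^4 × 10^8 × 10^16 ≡ 16 (mod 246)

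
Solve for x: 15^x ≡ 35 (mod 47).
41

Baby-step giant-step with step n = ⌈√47⌉ = 7.
Baby steps 15^j mod 47 (j:value) for j=0..6: 0:1, 1:15, 2:37, 3:38, 4:6, 5:43, 6:34.
Giant-step multiplier: 15^(-7) ≡ 15^(46-7) = 15^39 ≡ 20 (mod 47).
Giant steps γ_i = 35·20^i mod 47: γ_0=35, γ_1=42, γ_2=41, γ_3=21, γ_4=44, γ_5=34 (in table at j=6).
x = i·n + j = 5·7 + 6 = 41.
Check: 15^41 ≡ 35 (mod 47).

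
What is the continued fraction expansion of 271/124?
[2; 5, 2, 1, 1, 4]

Euclidean algorithm steps:
271 = 2 × 124 + 23
124 = 5 × 23 + 9
23 = 2 × 9 + 5
9 = 1 × 5 + 4
5 = 1 × 4 + 1
4 = 4 × 1 + 0
Continued fraction: [2; 5, 2, 1, 1, 4]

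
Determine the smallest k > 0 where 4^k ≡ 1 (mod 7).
3

7 is prime, so ord(4) divides φ(7) = 6.
Divisors of 6: 1, 2, 3, 6.
Repeated squaring: 4^1 ≡ 4, 4^2 ≡ 2, 4^4 ≡ 4 (mod 7).
Test 4^d mod 7 for each divisor d in increasing order:
4^1 ≡ 4
4^2 ≡ 2
4^3 = 4^2·4^1 ≡ 1  ← first divisor giving 1
The order is 3.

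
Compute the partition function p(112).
761002156

p(n) counts ways to write n as a sum of positive integers (order ignored).
Euler's pentagonal recurrence: p(k) = p(k-1) + p(k-2) - p(k-5) - p(k-7) + p(k-12) + p(k-15) - ... (offsets j(3j∓1)/2, signs ++--, p(0)=1, p(<0)=0).
DP table for k = 0..111: p(0)=1, p(1)=1, p(2)=2, p(3)=3, p(4)=5, p(5)=7, p(6)=11, p(7)=15, p(8)=22, p(9)=30, p(10)=42, p(11)=56, p(12)=77, p(13)=101, p(14)=135, p(15)=176, p(16)=231, p(17)=297, p(18)=385, p(19)=490, p(20)=627, p(21)=792, p(22)=1002, p(23)=1255, p(24)=1575, p(25)=1958, p(26)=2436, p(27)=3010, p(28)=3718, p(29)=4565, p(30)=5604, p(31)=6842, p(32)=8349, p(33)=10143, p(34)=12310, p(35)=14883, p(36)=17977, p(37)=21637, p(38)=26015, p(39)=31185, p(40)=37338, p(41)=44583, p(42)=53174, p(43)=63261, p(44)=75175, p(45)=89134, p(46)=105558, p(47)=124754, p(48)=147273, p(49)=173525, p(50)=204226, p(51)=239943, p(52)=281589, p(53)=329931, p(54)=386155, p(55)=451276, p(56)=526823, p(57)=614154, p(58)=715220, p(59)=831820, p(60)=966467, p(61)=1121505, p(62)=1300156, p(63)=1505499, p(64)=1741630, p(65)=2012558, p(66)=2323520, p(67)=2679689, p(68)=3087735, p(69)=3554345, p(70)=4087968, p(71)=4697205, p(72)=5392783, p(73)=6185689, p(74)=7089500, p(75)=8118264, p(76)=9289091, p(77)=10619863, p(78)=12132164, p(79)=13848650, p(80)=15796476, p(81)=18004327, p(82)=20506255, p(83)=23338469, p(84)=26543660, p(85)=30167357, p(86)=34262962, p(87)=38887673, p(88)=44108109, p(89)=49995925, p(90)=56634173, p(91)=64112359, p(92)=72533807, p(93)=82010177, p(94)=92669720, p(95)=104651419, p(96)=118114304, p(97)=133230930, p(98)=150198136, p(99)=169229875, p(100)=190569292, p(101)=214481126, p(102)=241265379, p(103)=271248950, p(104)=304801365, p(105)=342325709, p(106)=384276336, p(107)=431149389, p(108)=483502844, p(109)=541946240, p(110)=607163746, p(111)=679903203.
Final step: p(112) = p(111) + p(110) - p(107) - p(105) + p(100) + p(97) - p(90) - p(86) + p(77) + p(72) - p(61) - p(55) + p(42) + p(35) - p(20) - p(12)
= 679903203 + 607163746 - 431149389 - 342325709 + 190569292 + 133230930 - 56634173 - 34262962 + 10619863 + 5392783 - 1121505 - 451276 + 53174 + 14883 - 627 - 77
= 761002156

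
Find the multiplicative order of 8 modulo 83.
82

83 is prime, so ord(8) divides φ(83) = 82.
Divisors of 82: 1, 2, 41, 82.
Repeated squaring: 8^1 ≡ 8, 8^2 ≡ 64, 8^4 ≡ 29, 8^8 ≡ 11, 8^16 ≡ 38, 8^32 ≡ 33, 8^64 ≡ 10 (mod 83).
Test 8^d mod 83 for each divisor d in increasing order:
8^1 ≡ 8
8^2 ≡ 64
8^41 = 8^32·8^8·8^1 ≡ 82
8^82 = 8^64·8^16·8^2 ≡ 1  ← first divisor giving 1
The order is 82.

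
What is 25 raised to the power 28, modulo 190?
25

Repeated squaring. Binary of 28 = 11100.
25^1 ≡ 25 (mod 190); 25^2 ≡ 55 (mod 190); 25^4 ≡ 175 (mod 190); 25^8 ≡ 35 (mod 190); 25^16 ≡ 85 (mod 190)
25^28 = 25^4 × 25^8 × 25^16 ≡ 25 (mod 190)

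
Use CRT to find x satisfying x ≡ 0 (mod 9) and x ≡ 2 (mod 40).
162

Using Chinese Remainder Theorem:
M = 9 × 40 = 360
M1 = 40, M2 = 9
y1 = 40^(-1) mod 9 = 7
y2 = 9^(-1) mod 40 = 9
x = (0×40×7 + 2×9×9) mod 360 = 162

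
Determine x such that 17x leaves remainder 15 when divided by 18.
x ≡ 3 (mod 18)

gcd(17, 18) = 1, which divides 15, so solutions exist.
Find 17^(-1) mod 18 by the extended Euclidean algorithm:
18 = 1 × 17 + 1  ⟹  1 = (1)·18 + (-1)·17
So (-1)·17 ≡ 1 (mod 18), i.e. 17^(-1) ≡ -1 ≡ 17 (mod 18).
x ≡ 17 × 15 = 255 ≡ 3 (mod 18).
Check: 17 × 3 = 51 ≡ 15 (mod 18).
Unique solution: x ≡ 3 (mod 18)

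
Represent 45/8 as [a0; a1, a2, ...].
[5; 1, 1, 1, 2]

Euclidean algorithm steps:
45 = 5 × 8 + 5
8 = 1 × 5 + 3
5 = 1 × 3 + 2
3 = 1 × 2 + 1
2 = 2 × 1 + 0
Continued fraction: [5; 1, 1, 1, 2]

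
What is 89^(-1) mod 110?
89

gcd(89, 110) = 1, so the inverse exists.
Extended Euclidean algorithm on (110, 89):
110 = 1 × 89 + 21  ⟹  21 = (1)·110 + (-1)·89
89 = 4 × 21 + 5  ⟹  5 = (-4)·110 + (5)·89
21 = 4 × 5 + 1  ⟹  1 = (17)·110 + (-21)·89
So (-21)·89 ≡ 1 (mod 110), i.e. 89^(-1) ≡ -21 ≡ 89 (mod 110).
Check: 89 × 89 = 7921 ≡ 1 (mod 110)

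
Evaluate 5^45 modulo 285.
20

Repeated squaring. Binary of 45 = 101101.
5^1 ≡ 5 (mod 285); 5^2 ≡ 25 (mod 285); 5^4 ≡ 55 (mod 285); 5^8 ≡ 175 (mod 285); 5^16 ≡ 130 (mod 285); 5^32 ≡ 85 (mod 285)
5^45 = 5^1 × 5^4 × 5^8 × 5^32 ≡ 20 (mod 285)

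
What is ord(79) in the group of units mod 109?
108

109 is prime, so ord(79) divides φ(109) = 108.
Divisors of 108: 1, 2, 3, 4, 6, 9, 12, 18, 27, 36, 54, 108.
Repeated squaring: 79^1 ≡ 79, 79^2 ≡ 28, 79^4 ≡ 21, 79^8 ≡ 5, 79^16 ≡ 25, 79^32 ≡ 80, 79^64 ≡ 78 (mod 109).
Test 79^d mod 109 for each divisor d in increasing order:
79^1 ≡ 79
79^2 ≡ 28
79^3 = 79^2·79^1 ≡ 32
79^4 ≡ 21
79^6 = 79^4·79^2 ≡ 43
79^9 = 79^8·79^1 ≡ 68
79^12 = 79^8·79^4 ≡ 105
79^18 = 79^16·79^2 ≡ 46
79^27 = 79^16·79^8·79^2·79^1 ≡ 76
79^36 = 79^32·79^4 ≡ 45
79^54 = 79^32·79^16·79^4·79^2 ≡ 108
79^108 = 79^64·79^32·79^8·79^4 ≡ 1  ← first divisor giving 1
The order is 108.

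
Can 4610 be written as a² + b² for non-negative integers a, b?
11² + 67² (a=11, b=67)

Factorization: 4610 = 2 × 5 × 461
By Fermat: n is sum of two squares iff every prime p ≡ 3 (mod 4) appears to even power.
All primes ≡ 3 (mod 4) appear to even power.
Search a = 0, 1, 2, … for 4610 - a² a perfect square: first hit at a = 11: 4610 - 121 = 4489 = 67².
4610 = 11² + 67² = 121 + 4489 ✓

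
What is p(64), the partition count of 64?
1741630

p(n) counts ways to write n as a sum of positive integers (order ignored).
Euler's pentagonal recurrence: p(k) = p(k-1) + p(k-2) - p(k-5) - p(k-7) + p(k-12) + p(k-15) - ... (offsets j(3j∓1)/2, signs ++--, p(0)=1, p(<0)=0).
DP table for k = 0..63: p(0)=1, p(1)=1, p(2)=2, p(3)=3, p(4)=5, p(5)=7, p(6)=11, p(7)=15, p(8)=22, p(9)=30, p(10)=42, p(11)=56, p(12)=77, p(13)=101, p(14)=135, p(15)=176, p(16)=231, p(17)=297, p(18)=385, p(19)=490, p(20)=627, p(21)=792, p(22)=1002, p(23)=1255, p(24)=1575, p(25)=1958, p(26)=2436, p(27)=3010, p(28)=3718, p(29)=4565, p(30)=5604, p(31)=6842, p(32)=8349, p(33)=10143, p(34)=12310, p(35)=14883, p(36)=17977, p(37)=21637, p(38)=26015, p(39)=31185, p(40)=37338, p(41)=44583, p(42)=53174, p(43)=63261, p(44)=75175, p(45)=89134, p(46)=105558, p(47)=124754, p(48)=147273, p(49)=173525, p(50)=204226, p(51)=239943, p(52)=281589, p(53)=329931, p(54)=386155, p(55)=451276, p(56)=526823, p(57)=614154, p(58)=715220, p(59)=831820, p(60)=966467, p(61)=1121505, p(62)=1300156, p(63)=1505499.
Final step: p(64) = p(63) + p(62) - p(59) - p(57) + p(52) + p(49) - p(42) - p(38) + p(29) + p(24) - p(13) - p(7)
= 1505499 + 1300156 - 831820 - 614154 + 281589 + 173525 - 53174 - 26015 + 4565 + 1575 - 101 - 15
= 1741630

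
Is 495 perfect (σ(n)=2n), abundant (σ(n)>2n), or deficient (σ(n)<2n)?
deficient

Proper divisors of 495: sum = 1 + 3 + 5 + 9 + 11 + 15 + 33 + 45 + 55 + 99 + 165 = 441
Since 441 < 495, 495 is deficient.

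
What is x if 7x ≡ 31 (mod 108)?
x ≡ 97 (mod 108)

gcd(7, 108) = 1, which divides 31, so solutions exist.
Find 7^(-1) mod 108 by the extended Euclidean algorithm:
108 = 15 × 7 + 3  ⟹  3 = (1)·108 + (-15)·7
7 = 2 × 3 + 1  ⟹  1 = (-2)·108 + (31)·7
So (31)·7 ≡ 1 (mod 108), i.e. 7^(-1) ≡ 31 (mod 108).
x ≡ 31 × 31 = 961 ≡ 97 (mod 108).
Check: 7 × 97 = 679 ≡ 31 (mod 108).
Unique solution: x ≡ 97 (mod 108)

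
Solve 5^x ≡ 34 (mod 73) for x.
29

Baby-step giant-step with step n = ⌈√73⌉ = 9.
Baby steps 5^j mod 73 (j:value) for j=0..8: 0:1, 1:5, 2:25, 3:52, 4:41, 5:59, 6:3, 7:15, 8:2.
Giant-step multiplier: 5^(-9) ≡ 5^(72-9) = 5^63 ≡ 22 (mod 73).
Giant steps γ_i = 34·22^i mod 73: γ_0=34, γ_1=18, γ_2=31, γ_3=25 (in table at j=2).
x = i·n + j = 3·9 + 2 = 29.
Check: 5^29 ≡ 34 (mod 73).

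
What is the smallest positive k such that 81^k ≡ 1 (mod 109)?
27

109 is prime, so ord(81) divides φ(109) = 108.
Divisors of 108: 1, 2, 3, 4, 6, 9, 12, 18, 27, 36, 54, 108.
Repeated squaring: 81^1 ≡ 81, 81^2 ≡ 21, 81^4 ≡ 5, 81^8 ≡ 25, 81^16 ≡ 80, 81^32 ≡ 78, 81^64 ≡ 89 (mod 109).
Test 81^d mod 109 for each divisor d in increasing order:
81^1 ≡ 81
81^2 ≡ 21
81^3 = 81^2·81^1 ≡ 66
81^4 ≡ 5
81^6 = 81^4·81^2 ≡ 105
81^9 = 81^8·81^1 ≡ 63
81^12 = 81^8·81^4 ≡ 16
81^18 = 81^16·81^2 ≡ 45
81^27 = 81^16·81^8·81^2·81^1 ≡ 1  ← first divisor giving 1
The order is 27.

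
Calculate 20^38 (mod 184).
128

Repeated squaring. Binary of 38 = 100110.
20^1 ≡ 20 (mod 184); 20^2 ≡ 32 (mod 184); 20^4 ≡ 104 (mod 184); 20^8 ≡ 144 (mod 184); 20^16 ≡ 128 (mod 184); 20^32 ≡ 8 (mod 184)
20^38 = 20^2 × 20^4 × 20^32 ≡ 128 (mod 184)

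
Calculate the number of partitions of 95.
104651419

p(n) counts ways to write n as a sum of positive integers (order ignored).
Euler's pentagonal recurrence: p(k) = p(k-1) + p(k-2) - p(k-5) - p(k-7) + p(k-12) + p(k-15) - ... (offsets j(3j∓1)/2, signs ++--, p(0)=1, p(<0)=0).
DP table for k = 0..94: p(0)=1, p(1)=1, p(2)=2, p(3)=3, p(4)=5, p(5)=7, p(6)=11, p(7)=15, p(8)=22, p(9)=30, p(10)=42, p(11)=56, p(12)=77, p(13)=101, p(14)=135, p(15)=176, p(16)=231, p(17)=297, p(18)=385, p(19)=490, p(20)=627, p(21)=792, p(22)=1002, p(23)=1255, p(24)=1575, p(25)=1958, p(26)=2436, p(27)=3010, p(28)=3718, p(29)=4565, p(30)=5604, p(31)=6842, p(32)=8349, p(33)=10143, p(34)=12310, p(35)=14883, p(36)=17977, p(37)=21637, p(38)=26015, p(39)=31185, p(40)=37338, p(41)=44583, p(42)=53174, p(43)=63261, p(44)=75175, p(45)=89134, p(46)=105558, p(47)=124754, p(48)=147273, p(49)=173525, p(50)=204226, p(51)=239943, p(52)=281589, p(53)=329931, p(54)=386155, p(55)=451276, p(56)=526823, p(57)=614154, p(58)=715220, p(59)=831820, p(60)=966467, p(61)=1121505, p(62)=1300156, p(63)=1505499, p(64)=1741630, p(65)=2012558, p(66)=2323520, p(67)=2679689, p(68)=3087735, p(69)=3554345, p(70)=4087968, p(71)=4697205, p(72)=5392783, p(73)=6185689, p(74)=7089500, p(75)=8118264, p(76)=9289091, p(77)=10619863, p(78)=12132164, p(79)=13848650, p(80)=15796476, p(81)=18004327, p(82)=20506255, p(83)=23338469, p(84)=26543660, p(85)=30167357, p(86)=34262962, p(87)=38887673, p(88)=44108109, p(89)=49995925, p(90)=56634173, p(91)=64112359, p(92)=72533807, p(93)=82010177, p(94)=92669720.
Final step: p(95) = p(94) + p(93) - p(90) - p(88) + p(83) + p(80) - p(73) - p(69) + p(60) + p(55) - p(44) - p(38) + p(25) + p(18) - p(3)
= 92669720 + 82010177 - 56634173 - 44108109 + 23338469 + 15796476 - 6185689 - 3554345 + 966467 + 451276 - 75175 - 26015 + 1958 + 385 - 3
= 104651419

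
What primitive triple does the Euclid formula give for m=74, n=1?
(5475, 148, 5477)

Euclid's formula: a = m² - n², b = 2mn, c = m² + n²
m = 74, n = 1
a = 74² - 1² = 5476 - 1 = 5475
b = 2 × 74 × 1 = 148
c = 74² + 1² = 5476 + 1 = 5477
Verification: 5475² + 148² = 29975625 + 21904 = 29997529 = 5477² ✓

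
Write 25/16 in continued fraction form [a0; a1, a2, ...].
[1; 1, 1, 3, 2]

Euclidean algorithm steps:
25 = 1 × 16 + 9
16 = 1 × 9 + 7
9 = 1 × 7 + 2
7 = 3 × 2 + 1
2 = 2 × 1 + 0
Continued fraction: [1; 1, 1, 3, 2]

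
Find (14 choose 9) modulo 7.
0

Using Lucas' theorem:
Write n=14 and k=9 in base 7:
n in base 7: [2, 0]
k in base 7: [1, 2]
C(14,9) mod 7 = ∏ C(n_i, k_i) mod 7
Digit binomials (mod 7): C(2,1) = 2; C(0,2) = 0 (k_i > n_i)
Product: 2 × 0 = 0 ≡ 0 (mod 7)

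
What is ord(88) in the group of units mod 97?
24

97 is prime, so ord(88) divides φ(97) = 96.
Divisors of 96: 1, 2, 3, 4, 6, 8, 12, 16, 24, 32, 48, 96.
Repeated squaring: 88^1 ≡ 88, 88^2 ≡ 81, 88^4 ≡ 62, 88^8 ≡ 61, 88^16 ≡ 35, 88^32 ≡ 61, 88^64 ≡ 35 (mod 97).
Test 88^d mod 97 for each divisor d in increasing order:
88^1 ≡ 88
88^2 ≡ 81
88^3 = 88^2·88^1 ≡ 47
88^4 ≡ 62
88^6 = 88^4·88^2 ≡ 75
88^8 ≡ 61
88^12 = 88^8·88^4 ≡ 96
88^16 ≡ 35
88^24 = 88^16·88^8 ≡ 1  ← first divisor giving 1
The order is 24.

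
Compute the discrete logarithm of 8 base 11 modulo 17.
6

Baby-step giant-step with step n = ⌈√17⌉ = 5.
Baby steps 11^j mod 17 (j:value) for j=0..4: 0:1, 1:11, 2:2, 3:5, 4:4.
Giant-step multiplier: 11^(-5) ≡ 11^(16-5) = 11^11 ≡ 12 (mod 17).
Giant steps γ_i = 8·12^i mod 17: γ_0=8, γ_1=11 (in table at j=1).
x = i·n + j = 1·5 + 1 = 6.
Check: 11^6 ≡ 8 (mod 17).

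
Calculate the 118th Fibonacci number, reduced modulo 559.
463

Matrix identity: Q^n = [[F_(n+1), F_n], [F_n, F_(n-1)]] with Q = [[1,1],[1,0]].
n = 118 = 1110110₂. Square-and-multiply, entries mod 559:
Q^1 = [[1,1],[1,0]]
Q^3 = (Q^1)²·Q = [[3,2],[2,1]]
Q^7 = (Q^3)²·Q = [[21,13],[13,8]]
Q^14 = (Q^7)² = [[51,377],[377,233]]
Q^29 = (Q^14)²·Q = [[248,508],[508,299]]
Q^59 = (Q^29)²·Q = [[432,379],[379,53]]
Q^118 = (Q^59)² = [[455,463],[463,551]]
F_118 mod 559 = Q^118[0][1] = 463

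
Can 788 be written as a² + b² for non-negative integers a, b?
2² + 28² (a=2, b=28)

Factorization: 788 = 2^2 × 197
By Fermat: n is sum of two squares iff every prime p ≡ 3 (mod 4) appears to even power.
All primes ≡ 3 (mod 4) appear to even power.
Search a = 0, 1, 2, … for 788 - a² a perfect square: first hit at a = 2: 788 - 4 = 784 = 28².
788 = 2² + 28² = 4 + 784 ✓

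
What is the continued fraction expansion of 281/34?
[8; 3, 1, 3, 2]

Euclidean algorithm steps:
281 = 8 × 34 + 9
34 = 3 × 9 + 7
9 = 1 × 7 + 2
7 = 3 × 2 + 1
2 = 2 × 1 + 0
Continued fraction: [8; 3, 1, 3, 2]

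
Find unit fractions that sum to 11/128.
1/12 + 1/384

Greedy algorithm:
11/128: ceiling(128/11) = 12, use 1/12
1/384: ceiling(384/1) = 384, use 1/384
Result: 11/128 = 1/12 + 1/384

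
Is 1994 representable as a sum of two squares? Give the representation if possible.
25² + 37² (a=25, b=37)

Factorization: 1994 = 2 × 997
By Fermat: n is sum of two squares iff every prime p ≡ 3 (mod 4) appears to even power.
All primes ≡ 3 (mod 4) appear to even power.
Search a = 0, 1, 2, … for 1994 - a² a perfect square: first hit at a = 25: 1994 - 625 = 1369 = 37².
1994 = 25² + 37² = 625 + 1369 ✓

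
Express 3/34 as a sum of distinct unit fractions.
1/12 + 1/204

Greedy algorithm:
3/34: ceiling(34/3) = 12, use 1/12
1/204: ceiling(204/1) = 204, use 1/204
Result: 3/34 = 1/12 + 1/204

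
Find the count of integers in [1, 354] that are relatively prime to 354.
116

354 = 2 × 3 × 59
φ(n) = n × ∏(1 - 1/p) for each prime p dividing n
φ(354) = 354 × (1 - 1/2) × (1 - 1/3) × (1 - 1/59) = 116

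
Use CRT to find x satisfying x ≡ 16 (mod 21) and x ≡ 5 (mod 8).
37

Using Chinese Remainder Theorem:
M = 21 × 8 = 168
M1 = 8, M2 = 21
y1 = 8^(-1) mod 21 = 8
y2 = 21^(-1) mod 8 = 5
x = (16×8×8 + 5×21×5) mod 168 = 37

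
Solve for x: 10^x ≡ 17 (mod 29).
7

Baby-step giant-step with step n = ⌈√29⌉ = 6.
Baby steps 10^j mod 29 (j:value) for j=0..5: 0:1, 1:10, 2:13, 3:14, 4:24, 5:8.
Giant-step multiplier: 10^(-6) ≡ 10^(28-6) = 10^22 ≡ 4 (mod 29).
Giant steps γ_i = 17·4^i mod 29: γ_0=17, γ_1=10 (in table at j=1).
x = i·n + j = 1·6 + 1 = 7.
Check: 10^7 ≡ 17 (mod 29).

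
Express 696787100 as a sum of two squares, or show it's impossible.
Not possible

Factorization: 696787100 = 2^2 × 5^2 × 191^3
By Fermat: n is sum of two squares iff every prime p ≡ 3 (mod 4) appears to even power.
Prime(s) ≡ 3 (mod 4) with odd exponent: [(191, 3)]
Therefore 696787100 cannot be expressed as a² + b².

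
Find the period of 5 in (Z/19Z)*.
9

19 is prime, so ord(5) divides φ(19) = 18.
Divisors of 18: 1, 2, 3, 6, 9, 18.
Repeated squaring: 5^1 ≡ 5, 5^2 ≡ 6, 5^4 ≡ 17, 5^8 ≡ 4, 5^16 ≡ 16 (mod 19).
Test 5^d mod 19 for each divisor d in increasing order:
5^1 ≡ 5
5^2 ≡ 6
5^3 = 5^2·5^1 ≡ 11
5^6 = 5^4·5^2 ≡ 7
5^9 = 5^8·5^1 ≡ 1  ← first divisor giving 1
The order is 9.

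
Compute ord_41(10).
5

41 is prime, so ord(10) divides φ(41) = 40.
Divisors of 40: 1, 2, 4, 5, 8, 10, 20, 40.
Repeated squaring: 10^1 ≡ 10, 10^2 ≡ 18, 10^4 ≡ 37, 10^8 ≡ 16, 10^16 ≡ 10, 10^32 ≡ 18 (mod 41).
Test 10^d mod 41 for each divisor d in increasing order:
10^1 ≡ 10
10^2 ≡ 18
10^4 ≡ 37
10^5 = 10^4·10^1 ≡ 1  ← first divisor giving 1
The order is 5.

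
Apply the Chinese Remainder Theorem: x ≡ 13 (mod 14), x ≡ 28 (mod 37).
139

Using Chinese Remainder Theorem:
M = 14 × 37 = 518
M1 = 37, M2 = 14
y1 = 37^(-1) mod 14 = 11
y2 = 14^(-1) mod 37 = 8
x = (13×37×11 + 28×14×8) mod 518 = 139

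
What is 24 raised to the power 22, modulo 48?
0

Repeated squaring. Binary of 22 = 10110.
24^1 ≡ 24 (mod 48); 24^2 ≡ 0 (mod 48); 24^4 ≡ 0 (mod 48); 24^8 ≡ 0 (mod 48); 24^16 ≡ 0 (mod 48)
24^22 = 24^2 × 24^4 × 24^16 ≡ 0 (mod 48)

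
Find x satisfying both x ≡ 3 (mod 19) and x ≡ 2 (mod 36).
326

Using Chinese Remainder Theorem:
M = 19 × 36 = 684
M1 = 36, M2 = 19
y1 = 36^(-1) mod 19 = 9
y2 = 19^(-1) mod 36 = 19
x = (3×36×9 + 2×19×19) mod 684 = 326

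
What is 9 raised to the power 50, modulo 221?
81

Repeated squaring. Binary of 50 = 110010.
9^1 ≡ 9 (mod 221); 9^2 ≡ 81 (mod 221); 9^4 ≡ 152 (mod 221); 9^8 ≡ 120 (mod 221); 9^16 ≡ 35 (mod 221); 9^32 ≡ 120 (mod 221)
9^50 = 9^2 × 9^16 × 9^32 ≡ 81 (mod 221)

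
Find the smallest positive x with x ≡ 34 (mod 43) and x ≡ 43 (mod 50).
593

Using Chinese Remainder Theorem:
M = 43 × 50 = 2150
M1 = 50, M2 = 43
y1 = 50^(-1) mod 43 = 37
y2 = 43^(-1) mod 50 = 7
x = (34×50×37 + 43×43×7) mod 2150 = 593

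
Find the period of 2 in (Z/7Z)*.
3

7 is prime, so ord(2) divides φ(7) = 6.
Divisors of 6: 1, 2, 3, 6.
Repeated squaring: 2^1 ≡ 2, 2^2 ≡ 4, 2^4 ≡ 2 (mod 7).
Test 2^d mod 7 for each divisor d in increasing order:
2^1 ≡ 2
2^2 ≡ 4
2^3 = 2^2·2^1 ≡ 1  ← first divisor giving 1
The order is 3.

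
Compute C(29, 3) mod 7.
0

Using Lucas' theorem:
Write n=29 and k=3 in base 7:
n in base 7: [4, 1]
k in base 7: [0, 3]
C(29,3) mod 7 = ∏ C(n_i, k_i) mod 7
Digit binomials (mod 7): C(4,0) = 1; C(1,3) = 0 (k_i > n_i)
Product: 1 × 0 = 0 ≡ 0 (mod 7)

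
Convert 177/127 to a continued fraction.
[1; 2, 1, 1, 5, 1, 3]

Euclidean algorithm steps:
177 = 1 × 127 + 50
127 = 2 × 50 + 27
50 = 1 × 27 + 23
27 = 1 × 23 + 4
23 = 5 × 4 + 3
4 = 1 × 3 + 1
3 = 3 × 1 + 0
Continued fraction: [1; 2, 1, 1, 5, 1, 3]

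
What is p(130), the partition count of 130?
5371315400

p(n) counts ways to write n as a sum of positive integers (order ignored).
Euler's pentagonal recurrence: p(k) = p(k-1) + p(k-2) - p(k-5) - p(k-7) + p(k-12) + p(k-15) - ... (offsets j(3j∓1)/2, signs ++--, p(0)=1, p(<0)=0).
DP table for k = 0..129: p(0)=1, p(1)=1, p(2)=2, p(3)=3, p(4)=5, p(5)=7, p(6)=11, p(7)=15, p(8)=22, p(9)=30, p(10)=42, p(11)=56, p(12)=77, p(13)=101, p(14)=135, p(15)=176, p(16)=231, p(17)=297, p(18)=385, p(19)=490, p(20)=627, p(21)=792, p(22)=1002, p(23)=1255, p(24)=1575, p(25)=1958, p(26)=2436, p(27)=3010, p(28)=3718, p(29)=4565, p(30)=5604, p(31)=6842, p(32)=8349, p(33)=10143, p(34)=12310, p(35)=14883, p(36)=17977, p(37)=21637, p(38)=26015, p(39)=31185, p(40)=37338, p(41)=44583, p(42)=53174, p(43)=63261, p(44)=75175, p(45)=89134, p(46)=105558, p(47)=124754, p(48)=147273, p(49)=173525, p(50)=204226, p(51)=239943, p(52)=281589, p(53)=329931, p(54)=386155, p(55)=451276, p(56)=526823, p(57)=614154, p(58)=715220, p(59)=831820, p(60)=966467, p(61)=1121505, p(62)=1300156, p(63)=1505499, p(64)=1741630, p(65)=2012558, p(66)=2323520, p(67)=2679689, p(68)=3087735, p(69)=3554345, p(70)=4087968, p(71)=4697205, p(72)=5392783, p(73)=6185689, p(74)=7089500, p(75)=8118264, p(76)=9289091, p(77)=10619863, p(78)=12132164, p(79)=13848650, p(80)=15796476, p(81)=18004327, p(82)=20506255, p(83)=23338469, p(84)=26543660, p(85)=30167357, p(86)=34262962, p(87)=38887673, p(88)=44108109, p(89)=49995925, p(90)=56634173, p(91)=64112359, p(92)=72533807, p(93)=82010177, p(94)=92669720, p(95)=104651419, p(96)=118114304, p(97)=133230930, p(98)=150198136, p(99)=169229875, p(100)=190569292, p(101)=214481126, p(102)=241265379, p(103)=271248950, p(104)=304801365, p(105)=342325709, p(106)=384276336, p(107)=431149389, p(108)=483502844, p(109)=541946240, p(110)=607163746, p(111)=679903203, p(112)=761002156, p(113)=851376628, p(114)=952050665, p(115)=1064144451, p(116)=1188908248, p(117)=1327710076, p(118)=1482074143, p(119)=1653668665, p(120)=1844349560, p(121)=2056148051, p(122)=2291320912, p(123)=2552338241, p(124)=2841940500, p(125)=3163127352, p(126)=3519222692, p(127)=3913864295, p(128)=4351078600, p(129)=4835271870.
Final step: p(130) = p(129) + p(128) - p(125) - p(123) + p(118) + p(115) - p(108) - p(104) + p(95) + p(90) - p(79) - p(73) + p(60) + p(53) - p(38) - p(30) + p(13) + p(4)
= 4835271870 + 4351078600 - 3163127352 - 2552338241 + 1482074143 + 1064144451 - 483502844 - 304801365 + 104651419 + 56634173 - 13848650 - 6185689 + 966467 + 329931 - 26015 - 5604 + 101 + 5
= 5371315400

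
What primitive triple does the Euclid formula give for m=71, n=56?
(1905, 7952, 8177)

Euclid's formula: a = m² - n², b = 2mn, c = m² + n²
m = 71, n = 56
a = 71² - 56² = 5041 - 3136 = 1905
b = 2 × 71 × 56 = 7952
c = 71² + 56² = 5041 + 3136 = 8177
Verification: 1905² + 7952² = 3629025 + 63234304 = 66863329 = 8177² ✓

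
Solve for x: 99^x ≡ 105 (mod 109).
24

Baby-step giant-step with step n = ⌈√109⌉ = 11.
Baby steps 99^j mod 109 (j:value) for j=0..10: 0:1, 1:99, 2:100, 3:90, 4:81, 5:62, 6:34, 7:96, 8:21, 9:8, 10:29.
Giant-step multiplier: 99^(-11) ≡ 99^(108-11) = 99^97 ≡ 56 (mod 109).
Giant steps γ_i = 105·56^i mod 109: γ_0=105, γ_1=103, γ_2=100 (in table at j=2).
x = i·n + j = 2·11 + 2 = 24.
Check: 99^24 ≡ 105 (mod 109).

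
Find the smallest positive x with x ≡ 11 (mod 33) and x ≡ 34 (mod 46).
770

Using Chinese Remainder Theorem:
M = 33 × 46 = 1518
M1 = 46, M2 = 33
y1 = 46^(-1) mod 33 = 28
y2 = 33^(-1) mod 46 = 7
x = (11×46×28 + 34×33×7) mod 1518 = 770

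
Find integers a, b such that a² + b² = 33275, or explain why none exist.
Not possible

Factorization: 33275 = 5^2 × 11^3
By Fermat: n is sum of two squares iff every prime p ≡ 3 (mod 4) appears to even power.
Prime(s) ≡ 3 (mod 4) with odd exponent: [(11, 3)]
Therefore 33275 cannot be expressed as a² + b².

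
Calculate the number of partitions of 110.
607163746

p(n) counts ways to write n as a sum of positive integers (order ignored).
Euler's pentagonal recurrence: p(k) = p(k-1) + p(k-2) - p(k-5) - p(k-7) + p(k-12) + p(k-15) - ... (offsets j(3j∓1)/2, signs ++--, p(0)=1, p(<0)=0).
DP table for k = 0..109: p(0)=1, p(1)=1, p(2)=2, p(3)=3, p(4)=5, p(5)=7, p(6)=11, p(7)=15, p(8)=22, p(9)=30, p(10)=42, p(11)=56, p(12)=77, p(13)=101, p(14)=135, p(15)=176, p(16)=231, p(17)=297, p(18)=385, p(19)=490, p(20)=627, p(21)=792, p(22)=1002, p(23)=1255, p(24)=1575, p(25)=1958, p(26)=2436, p(27)=3010, p(28)=3718, p(29)=4565, p(30)=5604, p(31)=6842, p(32)=8349, p(33)=10143, p(34)=12310, p(35)=14883, p(36)=17977, p(37)=21637, p(38)=26015, p(39)=31185, p(40)=37338, p(41)=44583, p(42)=53174, p(43)=63261, p(44)=75175, p(45)=89134, p(46)=105558, p(47)=124754, p(48)=147273, p(49)=173525, p(50)=204226, p(51)=239943, p(52)=281589, p(53)=329931, p(54)=386155, p(55)=451276, p(56)=526823, p(57)=614154, p(58)=715220, p(59)=831820, p(60)=966467, p(61)=1121505, p(62)=1300156, p(63)=1505499, p(64)=1741630, p(65)=2012558, p(66)=2323520, p(67)=2679689, p(68)=3087735, p(69)=3554345, p(70)=4087968, p(71)=4697205, p(72)=5392783, p(73)=6185689, p(74)=7089500, p(75)=8118264, p(76)=9289091, p(77)=10619863, p(78)=12132164, p(79)=13848650, p(80)=15796476, p(81)=18004327, p(82)=20506255, p(83)=23338469, p(84)=26543660, p(85)=30167357, p(86)=34262962, p(87)=38887673, p(88)=44108109, p(89)=49995925, p(90)=56634173, p(91)=64112359, p(92)=72533807, p(93)=82010177, p(94)=92669720, p(95)=104651419, p(96)=118114304, p(97)=133230930, p(98)=150198136, p(99)=169229875, p(100)=190569292, p(101)=214481126, p(102)=241265379, p(103)=271248950, p(104)=304801365, p(105)=342325709, p(106)=384276336, p(107)=431149389, p(108)=483502844, p(109)=541946240.
Final step: p(110) = p(109) + p(108) - p(105) - p(103) + p(98) + p(95) - p(88) - p(84) + p(75) + p(70) - p(59) - p(53) + p(40) + p(33) - p(18) - p(10)
= 541946240 + 483502844 - 342325709 - 271248950 + 150198136 + 104651419 - 44108109 - 26543660 + 8118264 + 4087968 - 831820 - 329931 + 37338 + 10143 - 385 - 42
= 607163746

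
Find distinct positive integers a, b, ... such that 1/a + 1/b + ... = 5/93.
1/19 + 1/884 + 1/1562028

Greedy algorithm:
5/93: ceiling(93/5) = 19, use 1/19
2/1767: ceiling(1767/2) = 884, use 1/884
1/1562028: ceiling(1562028/1) = 1562028, use 1/1562028
Result: 5/93 = 1/19 + 1/884 + 1/1562028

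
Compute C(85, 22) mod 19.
13

Using Lucas' theorem:
Write n=85 and k=22 in base 19:
n in base 19: [4, 9]
k in base 19: [1, 3]
C(85,22) mod 19 = ∏ C(n_i, k_i) mod 19
Digit binomials (mod 19): C(4,1) = 4; C(9,3) = 84 ≡ 8
Product: 4 × 8 = 32 ≡ 13 (mod 19)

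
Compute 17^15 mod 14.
13

Repeated squaring. Binary of 15 = 1111.
17^1 ≡ 3 (mod 14); 17^2 ≡ 9 (mod 14); 17^4 ≡ 11 (mod 14); 17^8 ≡ 9 (mod 14)
17^15 = 17^1 × 17^2 × 17^4 × 17^8 ≡ 13 (mod 14)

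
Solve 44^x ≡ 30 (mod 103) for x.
30

Baby-step giant-step with step n = ⌈√103⌉ = 11.
Baby steps 44^j mod 103 (j:value) for j=0..10: 0:1, 1:44, 2:82, 3:3, 4:29, 5:40, 6:9, 7:87, 8:17, 9:27, 10:55.
Giant-step multiplier: 44^(-11) ≡ 44^(102-11) = 44^91 ≡ 101 (mod 103).
Giant steps γ_i = 30·101^i mod 103: γ_0=30, γ_1=43, γ_2=17 (in table at j=8).
x = i·n + j = 2·11 + 8 = 30.
Check: 44^30 ≡ 30 (mod 103).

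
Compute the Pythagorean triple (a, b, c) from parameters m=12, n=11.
(23, 264, 265)

Euclid's formula: a = m² - n², b = 2mn, c = m² + n²
m = 12, n = 11
a = 12² - 11² = 144 - 121 = 23
b = 2 × 12 × 11 = 264
c = 12² + 11² = 144 + 121 = 265
Verification: 23² + 264² = 529 + 69696 = 70225 = 265² ✓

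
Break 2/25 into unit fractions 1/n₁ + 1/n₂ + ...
1/13 + 1/325

Greedy algorithm:
2/25: ceiling(25/2) = 13, use 1/13
1/325: ceiling(325/1) = 325, use 1/325
Result: 2/25 = 1/13 + 1/325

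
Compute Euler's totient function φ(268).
132

268 = 2^2 × 67
φ(n) = n × ∏(1 - 1/p) for each prime p dividing n
φ(268) = 268 × (1 - 1/2) × (1 - 1/67) = 132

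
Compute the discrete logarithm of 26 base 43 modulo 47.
27

Baby-step giant-step with step n = ⌈√47⌉ = 7.
Baby steps 43^j mod 47 (j:value) for j=0..6: 0:1, 1:43, 2:16, 3:30, 4:21, 5:10, 6:7.
Giant-step multiplier: 43^(-7) ≡ 43^(46-7) = 43^39 ≡ 5 (mod 47).
Giant steps γ_i = 26·5^i mod 47: γ_0=26, γ_1=36, γ_2=39, γ_3=7 (in table at j=6).
x = i·n + j = 3·7 + 6 = 27.
Check: 43^27 ≡ 26 (mod 47).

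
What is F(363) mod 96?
2

Matrix identity: Q^n = [[F_(n+1), F_n], [F_n, F_(n-1)]] with Q = [[1,1],[1,0]].
n = 363 = 101101011₂. Square-and-multiply, entries mod 96:
Q^1 = [[1,1],[1,0]]
Q^2 = (Q^1)² = [[2,1],[1,1]]
Q^5 = (Q^2)²·Q = [[8,5],[5,3]]
Q^11 = (Q^5)²·Q = [[48,89],[89,55]]
Q^22 = (Q^11)² = [[49,47],[47,2]]
Q^45 = (Q^22)²·Q = [[95,2],[2,93]]
Q^90 = (Q^45)² = [[5,88],[88,13]]
Q^181 = (Q^90)²·Q = [[41,89],[89,48]]
Q^363 = (Q^181)²·Q = [[51,2],[2,49]]
F_363 mod 96 = Q^363[0][1] = 2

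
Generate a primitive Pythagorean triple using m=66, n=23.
(3827, 3036, 4885)

Euclid's formula: a = m² - n², b = 2mn, c = m² + n²
m = 66, n = 23
a = 66² - 23² = 4356 - 529 = 3827
b = 2 × 66 × 23 = 3036
c = 66² + 23² = 4356 + 529 = 4885
Verification: 3827² + 3036² = 14645929 + 9217296 = 23863225 = 4885² ✓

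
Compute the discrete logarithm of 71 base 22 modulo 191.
87

Baby-step giant-step with step n = ⌈√191⌉ = 14.
Baby steps 22^j mod 191 (j:value) for j=0..13: 0:1, 1:22, 2:102, 3:143, 4:90, 5:70, 6:12, 7:73, 8:78, 9:188, 10:125, 11:76, 12:144, 13:112.
Giant-step multiplier: 22^(-14) ≡ 22^(190-14) = 22^176 ≡ 10 (mod 191).
Giant steps γ_i = 71·10^i mod 191: γ_0=71, γ_1=137, γ_2=33, γ_3=139, γ_4=53, γ_5=148, γ_6=143 (in table at j=3).
x = i·n + j = 6·14 + 3 = 87.
Check: 22^87 ≡ 71 (mod 191).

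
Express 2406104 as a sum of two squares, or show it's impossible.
Not possible

Factorization: 2406104 = 2^3 × 67^3
By Fermat: n is sum of two squares iff every prime p ≡ 3 (mod 4) appears to even power.
Prime(s) ≡ 3 (mod 4) with odd exponent: [(67, 3)]
Therefore 2406104 cannot be expressed as a² + b².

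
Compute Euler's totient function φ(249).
164

249 = 3 × 83
φ(n) = n × ∏(1 - 1/p) for each prime p dividing n
φ(249) = 249 × (1 - 1/3) × (1 - 1/83) = 164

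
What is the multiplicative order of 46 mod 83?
82

83 is prime, so ord(46) divides φ(83) = 82.
Divisors of 82: 1, 2, 41, 82.
Repeated squaring: 46^1 ≡ 46, 46^2 ≡ 41, 46^4 ≡ 21, 46^8 ≡ 26, 46^16 ≡ 12, 46^32 ≡ 61, 46^64 ≡ 69 (mod 83).
Test 46^d mod 83 for each divisor d in increasing order:
46^1 ≡ 46
46^2 ≡ 41
46^41 = 46^32·46^8·46^1 ≡ 82
46^82 = 46^64·46^16·46^2 ≡ 1  ← first divisor giving 1
The order is 82.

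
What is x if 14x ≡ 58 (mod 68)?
x ≡ 9 (mod 34)

gcd(14, 68) = 2, which divides 58, so solutions exist.
Divide through by 2: 7x ≡ 29 (mod 34).
Find 7^(-1) mod 34 by the extended Euclidean algorithm:
34 = 4 × 7 + 6  ⟹  6 = (1)·34 + (-4)·7
7 = 1 × 6 + 1  ⟹  1 = (-1)·34 + (5)·7
So (5)·7 ≡ 1 (mod 34), i.e. 7^(-1) ≡ 5 (mod 34).
x ≡ 5 × 29 = 145 ≡ 9 (mod 34).
Check: 14 × 9 = 126 ≡ 58 (mod 68).
x ≡ 9 (mod 34), giving 2 solutions mod 68.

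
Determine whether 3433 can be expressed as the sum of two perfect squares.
27² + 52² (a=27, b=52)

Factorization: 3433 = 3433
By Fermat: n is sum of two squares iff every prime p ≡ 3 (mod 4) appears to even power.
All primes ≡ 3 (mod 4) appear to even power.
Search a = 0, 1, 2, … for 3433 - a² a perfect square: first hit at a = 27: 3433 - 729 = 2704 = 52².
3433 = 27² + 52² = 729 + 2704 ✓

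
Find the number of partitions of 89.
49995925

p(n) counts ways to write n as a sum of positive integers (order ignored).
Euler's pentagonal recurrence: p(k) = p(k-1) + p(k-2) - p(k-5) - p(k-7) + p(k-12) + p(k-15) - ... (offsets j(3j∓1)/2, signs ++--, p(0)=1, p(<0)=0).
DP table for k = 0..88: p(0)=1, p(1)=1, p(2)=2, p(3)=3, p(4)=5, p(5)=7, p(6)=11, p(7)=15, p(8)=22, p(9)=30, p(10)=42, p(11)=56, p(12)=77, p(13)=101, p(14)=135, p(15)=176, p(16)=231, p(17)=297, p(18)=385, p(19)=490, p(20)=627, p(21)=792, p(22)=1002, p(23)=1255, p(24)=1575, p(25)=1958, p(26)=2436, p(27)=3010, p(28)=3718, p(29)=4565, p(30)=5604, p(31)=6842, p(32)=8349, p(33)=10143, p(34)=12310, p(35)=14883, p(36)=17977, p(37)=21637, p(38)=26015, p(39)=31185, p(40)=37338, p(41)=44583, p(42)=53174, p(43)=63261, p(44)=75175, p(45)=89134, p(46)=105558, p(47)=124754, p(48)=147273, p(49)=173525, p(50)=204226, p(51)=239943, p(52)=281589, p(53)=329931, p(54)=386155, p(55)=451276, p(56)=526823, p(57)=614154, p(58)=715220, p(59)=831820, p(60)=966467, p(61)=1121505, p(62)=1300156, p(63)=1505499, p(64)=1741630, p(65)=2012558, p(66)=2323520, p(67)=2679689, p(68)=3087735, p(69)=3554345, p(70)=4087968, p(71)=4697205, p(72)=5392783, p(73)=6185689, p(74)=7089500, p(75)=8118264, p(76)=9289091, p(77)=10619863, p(78)=12132164, p(79)=13848650, p(80)=15796476, p(81)=18004327, p(82)=20506255, p(83)=23338469, p(84)=26543660, p(85)=30167357, p(86)=34262962, p(87)=38887673, p(88)=44108109.
Final step: p(89) = p(88) + p(87) - p(84) - p(82) + p(77) + p(74) - p(67) - p(63) + p(54) + p(49) - p(38) - p(32) + p(19) + p(12)
= 44108109 + 38887673 - 26543660 - 20506255 + 10619863 + 7089500 - 2679689 - 1505499 + 386155 + 173525 - 26015 - 8349 + 490 + 77
= 49995925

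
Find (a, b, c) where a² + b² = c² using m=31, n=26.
(285, 1612, 1637)

Euclid's formula: a = m² - n², b = 2mn, c = m² + n²
m = 31, n = 26
a = 31² - 26² = 961 - 676 = 285
b = 2 × 31 × 26 = 1612
c = 31² + 26² = 961 + 676 = 1637
Verification: 285² + 1612² = 81225 + 2598544 = 2679769 = 1637² ✓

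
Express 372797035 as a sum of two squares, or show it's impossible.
Not possible

Factorization: 372797035 = 5 × 13 × 179^3
By Fermat: n is sum of two squares iff every prime p ≡ 3 (mod 4) appears to even power.
Prime(s) ≡ 3 (mod 4) with odd exponent: [(179, 3)]
Therefore 372797035 cannot be expressed as a² + b².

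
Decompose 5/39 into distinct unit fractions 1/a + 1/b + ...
1/8 + 1/312

Greedy algorithm:
5/39: ceiling(39/5) = 8, use 1/8
1/312: ceiling(312/1) = 312, use 1/312
Result: 5/39 = 1/8 + 1/312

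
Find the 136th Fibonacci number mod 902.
85

Matrix identity: Q^n = [[F_(n+1), F_n], [F_n, F_(n-1)]] with Q = [[1,1],[1,0]].
n = 136 = 10001000₂. Square-and-multiply, entries mod 902:
Q^1 = [[1,1],[1,0]]
Q^2 = (Q^1)² = [[2,1],[1,1]]
Q^4 = (Q^2)² = [[5,3],[3,2]]
Q^8 = (Q^4)² = [[34,21],[21,13]]
Q^17 = (Q^8)²·Q = [[780,695],[695,85]]
Q^34 = (Q^17)² = [[5,443],[443,464]]
Q^68 = (Q^34)² = [[540,307],[307,233]]
Q^136 = (Q^68)² = [[695,85],[85,610]]
F_136 mod 902 = Q^136[0][1] = 85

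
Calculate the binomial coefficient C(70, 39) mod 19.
1

Using Lucas' theorem:
Write n=70 and k=39 in base 19:
n in base 19: [3, 13]
k in base 19: [2, 1]
C(70,39) mod 19 = ∏ C(n_i, k_i) mod 19
Digit binomials (mod 19): C(3,2) = 3; C(13,1) = 13
Product: 3 × 13 = 39 ≡ 1 (mod 19)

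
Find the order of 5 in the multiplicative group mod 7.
6

7 is prime, so ord(5) divides φ(7) = 6.
Divisors of 6: 1, 2, 3, 6.
Repeated squaring: 5^1 ≡ 5, 5^2 ≡ 4, 5^4 ≡ 2 (mod 7).
Test 5^d mod 7 for each divisor d in increasing order:
5^1 ≡ 5
5^2 ≡ 4
5^3 = 5^2·5^1 ≡ 6
5^6 = 5^4·5^2 ≡ 1  ← first divisor giving 1
The order is 6.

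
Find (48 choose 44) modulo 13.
9

Using Lucas' theorem:
Write n=48 and k=44 in base 13:
n in base 13: [3, 9]
k in base 13: [3, 5]
C(48,44) mod 13 = ∏ C(n_i, k_i) mod 13
Digit binomials (mod 13): C(3,3) = 1; C(9,5) = 126 ≡ 9
Product: 1 × 9 = 9 ≡ 9 (mod 13)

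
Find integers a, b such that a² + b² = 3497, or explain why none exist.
4² + 59² (a=4, b=59)

Factorization: 3497 = 13 × 269
By Fermat: n is sum of two squares iff every prime p ≡ 3 (mod 4) appears to even power.
All primes ≡ 3 (mod 4) appear to even power.
Search a = 0, 1, 2, … for 3497 - a² a perfect square: first hit at a = 4: 3497 - 16 = 3481 = 59².
3497 = 4² + 59² = 16 + 3481 ✓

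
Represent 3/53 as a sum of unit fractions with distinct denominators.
1/18 + 1/954

Greedy algorithm:
3/53: ceiling(53/3) = 18, use 1/18
1/954: ceiling(954/1) = 954, use 1/954
Result: 3/53 = 1/18 + 1/954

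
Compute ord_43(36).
3

43 is prime, so ord(36) divides φ(43) = 42.
Divisors of 42: 1, 2, 3, 6, 7, 14, 21, 42.
Repeated squaring: 36^1 ≡ 36, 36^2 ≡ 6, 36^4 ≡ 36, 36^8 ≡ 6, 36^16 ≡ 36, 36^32 ≡ 6 (mod 43).
Test 36^d mod 43 for each divisor d in increasing order:
36^1 ≡ 36
36^2 ≡ 6
36^3 = 36^2·36^1 ≡ 1  ← first divisor giving 1
The order is 3.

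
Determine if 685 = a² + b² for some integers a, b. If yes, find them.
3² + 26² (a=3, b=26)

Factorization: 685 = 5 × 137
By Fermat: n is sum of two squares iff every prime p ≡ 3 (mod 4) appears to even power.
All primes ≡ 3 (mod 4) appear to even power.
Search a = 0, 1, 2, … for 685 - a² a perfect square: first hit at a = 3: 685 - 9 = 676 = 26².
685 = 3² + 26² = 9 + 676 ✓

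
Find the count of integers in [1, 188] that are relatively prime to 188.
92

188 = 2^2 × 47
φ(n) = n × ∏(1 - 1/p) for each prime p dividing n
φ(188) = 188 × (1 - 1/2) × (1 - 1/47) = 92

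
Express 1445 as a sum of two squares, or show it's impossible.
1² + 38² (a=1, b=38)

Factorization: 1445 = 5 × 17^2
By Fermat: n is sum of two squares iff every prime p ≡ 3 (mod 4) appears to even power.
All primes ≡ 3 (mod 4) appear to even power.
Search a = 0, 1, 2, … for 1445 - a² a perfect square: first hit at a = 1: 1445 - 1 = 1444 = 38².
1445 = 1² + 38² = 1 + 1444 ✓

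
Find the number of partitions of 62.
1300156

p(n) counts ways to write n as a sum of positive integers (order ignored).
Euler's pentagonal recurrence: p(k) = p(k-1) + p(k-2) - p(k-5) - p(k-7) + p(k-12) + p(k-15) - ... (offsets j(3j∓1)/2, signs ++--, p(0)=1, p(<0)=0).
DP table for k = 0..61: p(0)=1, p(1)=1, p(2)=2, p(3)=3, p(4)=5, p(5)=7, p(6)=11, p(7)=15, p(8)=22, p(9)=30, p(10)=42, p(11)=56, p(12)=77, p(13)=101, p(14)=135, p(15)=176, p(16)=231, p(17)=297, p(18)=385, p(19)=490, p(20)=627, p(21)=792, p(22)=1002, p(23)=1255, p(24)=1575, p(25)=1958, p(26)=2436, p(27)=3010, p(28)=3718, p(29)=4565, p(30)=5604, p(31)=6842, p(32)=8349, p(33)=10143, p(34)=12310, p(35)=14883, p(36)=17977, p(37)=21637, p(38)=26015, p(39)=31185, p(40)=37338, p(41)=44583, p(42)=53174, p(43)=63261, p(44)=75175, p(45)=89134, p(46)=105558, p(47)=124754, p(48)=147273, p(49)=173525, p(50)=204226, p(51)=239943, p(52)=281589, p(53)=329931, p(54)=386155, p(55)=451276, p(56)=526823, p(57)=614154, p(58)=715220, p(59)=831820, p(60)=966467, p(61)=1121505.
Final step: p(62) = p(61) + p(60) - p(57) - p(55) + p(50) + p(47) - p(40) - p(36) + p(27) + p(22) - p(11) - p(5)
= 1121505 + 966467 - 614154 - 451276 + 204226 + 124754 - 37338 - 17977 + 3010 + 1002 - 56 - 7
= 1300156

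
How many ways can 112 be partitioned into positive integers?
761002156

p(n) counts ways to write n as a sum of positive integers (order ignored).
Euler's pentagonal recurrence: p(k) = p(k-1) + p(k-2) - p(k-5) - p(k-7) + p(k-12) + p(k-15) - ... (offsets j(3j∓1)/2, signs ++--, p(0)=1, p(<0)=0).
DP table for k = 0..111: p(0)=1, p(1)=1, p(2)=2, p(3)=3, p(4)=5, p(5)=7, p(6)=11, p(7)=15, p(8)=22, p(9)=30, p(10)=42, p(11)=56, p(12)=77, p(13)=101, p(14)=135, p(15)=176, p(16)=231, p(17)=297, p(18)=385, p(19)=490, p(20)=627, p(21)=792, p(22)=1002, p(23)=1255, p(24)=1575, p(25)=1958, p(26)=2436, p(27)=3010, p(28)=3718, p(29)=4565, p(30)=5604, p(31)=6842, p(32)=8349, p(33)=10143, p(34)=12310, p(35)=14883, p(36)=17977, p(37)=21637, p(38)=26015, p(39)=31185, p(40)=37338, p(41)=44583, p(42)=53174, p(43)=63261, p(44)=75175, p(45)=89134, p(46)=105558, p(47)=124754, p(48)=147273, p(49)=173525, p(50)=204226, p(51)=239943, p(52)=281589, p(53)=329931, p(54)=386155, p(55)=451276, p(56)=526823, p(57)=614154, p(58)=715220, p(59)=831820, p(60)=966467, p(61)=1121505, p(62)=1300156, p(63)=1505499, p(64)=1741630, p(65)=2012558, p(66)=2323520, p(67)=2679689, p(68)=3087735, p(69)=3554345, p(70)=4087968, p(71)=4697205, p(72)=5392783, p(73)=6185689, p(74)=7089500, p(75)=8118264, p(76)=9289091, p(77)=10619863, p(78)=12132164, p(79)=13848650, p(80)=15796476, p(81)=18004327, p(82)=20506255, p(83)=23338469, p(84)=26543660, p(85)=30167357, p(86)=34262962, p(87)=38887673, p(88)=44108109, p(89)=49995925, p(90)=56634173, p(91)=64112359, p(92)=72533807, p(93)=82010177, p(94)=92669720, p(95)=104651419, p(96)=118114304, p(97)=133230930, p(98)=150198136, p(99)=169229875, p(100)=190569292, p(101)=214481126, p(102)=241265379, p(103)=271248950, p(104)=304801365, p(105)=342325709, p(106)=384276336, p(107)=431149389, p(108)=483502844, p(109)=541946240, p(110)=607163746, p(111)=679903203.
Final step: p(112) = p(111) + p(110) - p(107) - p(105) + p(100) + p(97) - p(90) - p(86) + p(77) + p(72) - p(61) - p(55) + p(42) + p(35) - p(20) - p(12)
= 679903203 + 607163746 - 431149389 - 342325709 + 190569292 + 133230930 - 56634173 - 34262962 + 10619863 + 5392783 - 1121505 - 451276 + 53174 + 14883 - 627 - 77
= 761002156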